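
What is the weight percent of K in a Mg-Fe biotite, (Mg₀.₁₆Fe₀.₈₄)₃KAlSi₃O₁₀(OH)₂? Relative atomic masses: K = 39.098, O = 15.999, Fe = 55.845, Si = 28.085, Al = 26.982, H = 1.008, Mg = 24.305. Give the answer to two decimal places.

7.87 mass %

M((Mg₀.₁₆Fe₀.₈₄)₃KAlSi₃O₁₀(OH)₂) = 496.735 g/mol.
K contributes 1 × 39.098 = 39.098 g per mole.
39.098/496.735 = 0.0787 → 7.87%.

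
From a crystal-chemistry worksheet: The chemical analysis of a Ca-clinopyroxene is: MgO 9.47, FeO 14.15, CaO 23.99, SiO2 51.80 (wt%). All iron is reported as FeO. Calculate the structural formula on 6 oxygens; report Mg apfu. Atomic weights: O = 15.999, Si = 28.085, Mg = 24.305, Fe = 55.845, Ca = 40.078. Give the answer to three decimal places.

MgO (M=40.304): mol = 0.23496; Mg = 0.23496, O = 0.23496.
FeO (M=71.844): mol = 0.19695; Fe = 0.19695, O = 0.19695.
CaO (M=56.077): mol = 0.42780; Ca = 0.42780, O = 0.42780.
SiO2 (M=60.083): mol = 0.86214; Si = 0.86214, O = 1.72428.
ΣO = 2.58399; factor = 6/ΣO = 2.32199.
Mg apfu = 0.23496 × 2.32199 = 0.546.

0.546 Mg apfu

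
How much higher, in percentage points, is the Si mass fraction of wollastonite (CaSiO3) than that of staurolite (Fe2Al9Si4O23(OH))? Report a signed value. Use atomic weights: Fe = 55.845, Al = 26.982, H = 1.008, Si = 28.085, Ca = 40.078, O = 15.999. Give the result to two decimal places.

Si in CaSiO3: molar mass 116.160 g/mol; 1×28.085 = 28.085 g → 24.18 wt%.
Si in Fe2Al9Si4O23(OH): molar mass 851.852 g/mol; 4×28.085 = 112.340 g → 13.19 wt%.
Difference = 24.18 − 13.19 = 10.99 percentage points.

10.99 percentage points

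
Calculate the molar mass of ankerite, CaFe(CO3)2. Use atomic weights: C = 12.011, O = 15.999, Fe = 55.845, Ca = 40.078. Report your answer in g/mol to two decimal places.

215.94 g/mol

The formula mass is the sum 1×40.078 + 1×55.845 + 2×12.011 + 6×15.999.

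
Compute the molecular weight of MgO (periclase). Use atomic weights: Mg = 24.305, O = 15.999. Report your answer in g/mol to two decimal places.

Mg: 1 × 24.305 = 24.3050
O: 1 × 15.999 = 15.9990
Summing the contributions gives the formula mass.

40.30 g/mol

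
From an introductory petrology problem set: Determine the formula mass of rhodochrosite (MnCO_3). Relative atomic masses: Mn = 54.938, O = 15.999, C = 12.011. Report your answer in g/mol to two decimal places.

Mn: 1 × 54.938 = 54.9380
C: 1 × 12.011 = 12.0110
O: 3 × 15.999 = 47.9970
Summing the contributions gives the formula mass.

114.95 g/mol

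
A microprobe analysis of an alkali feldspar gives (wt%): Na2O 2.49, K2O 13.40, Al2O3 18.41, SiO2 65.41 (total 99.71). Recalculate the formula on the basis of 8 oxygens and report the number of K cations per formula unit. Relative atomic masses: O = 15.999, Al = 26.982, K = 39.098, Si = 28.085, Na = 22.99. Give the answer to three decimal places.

Na2O: 2.49/61.979 = 0.04017 mol → 0.08034 mol Na, 0.04017 mol O.
K2O: 13.40/94.195 = 0.14226 mol → 0.28452 mol K, 0.14226 mol O.
Al2O3: 18.41/101.961 = 0.18056 mol → 0.36112 mol Al, 0.54168 mol O.
SiO2: 65.41/60.083 = 1.08866 mol → 1.08866 mol Si, 2.17732 mol O.
Total oxygen = 2.90143 mol. Normalization factor = 8/2.90143 = 2.75726.
K per 8 O = 0.28452 × 2.75726 = 0.784.

0.784 K apfu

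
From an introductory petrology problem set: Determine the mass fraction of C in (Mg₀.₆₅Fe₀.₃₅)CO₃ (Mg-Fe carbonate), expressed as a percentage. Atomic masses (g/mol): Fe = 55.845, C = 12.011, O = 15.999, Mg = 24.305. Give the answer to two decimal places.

Formula mass = 0.65*24.305 + 0.35*55.845 + 1*12.011 + 3*15.999 = 95.352 g/mol, of which 12.011 g is C.
So C makes up 12.011/95.352 = 0.1260 of the mass, i.e. 12.60%.

12.60 weight percent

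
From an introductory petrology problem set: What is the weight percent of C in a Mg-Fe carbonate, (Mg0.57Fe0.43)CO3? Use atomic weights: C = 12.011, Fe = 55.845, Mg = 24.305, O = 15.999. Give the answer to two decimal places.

12.27 mass %

Molar mass of (Mg0.57Fe0.43)CO3: 0.57·24.305 + 0.43·55.845 + 1·12.011 + 3·15.999 = 97.875 g/mol.
Mass of C per formula unit: 1 × 12.011 = 12.011 g.
Weight fraction C = 12.011 / 97.875 = 0.1227.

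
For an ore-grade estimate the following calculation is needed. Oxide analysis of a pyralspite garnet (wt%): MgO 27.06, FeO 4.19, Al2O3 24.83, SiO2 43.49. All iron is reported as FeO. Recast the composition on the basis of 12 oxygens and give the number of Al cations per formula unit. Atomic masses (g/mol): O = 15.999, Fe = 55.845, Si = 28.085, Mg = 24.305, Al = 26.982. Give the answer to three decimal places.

2.010 Al apfu

MgO: 27.06/40.304 = 0.67140 mol → 0.67140 mol Mg, 0.67140 mol O.
FeO: 4.19/71.844 = 0.05832 mol → 0.05832 mol Fe, 0.05832 mol O.
Al2O3: 24.83/101.961 = 0.24352 mol → 0.48704 mol Al, 0.73056 mol O.
SiO2: 43.49/60.083 = 0.72383 mol → 0.72383 mol Si, 1.44766 mol O.
Total oxygen = 2.90794 mol. Normalization factor = 12/2.90794 = 4.12663.
Al per 12 O = 0.48704 × 4.12663 = 2.010.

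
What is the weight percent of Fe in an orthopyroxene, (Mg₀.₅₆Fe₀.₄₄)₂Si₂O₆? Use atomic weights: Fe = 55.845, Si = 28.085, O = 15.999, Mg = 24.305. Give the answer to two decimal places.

21.50 wt%

M((Mg₀.₅₆Fe₀.₄₄)₂Si₂O₆) = 228.529 g/mol.
Fe contributes 0.88 × 55.845 = 49.144 g per mole.
49.144/228.529 = 0.2150 → 21.50%.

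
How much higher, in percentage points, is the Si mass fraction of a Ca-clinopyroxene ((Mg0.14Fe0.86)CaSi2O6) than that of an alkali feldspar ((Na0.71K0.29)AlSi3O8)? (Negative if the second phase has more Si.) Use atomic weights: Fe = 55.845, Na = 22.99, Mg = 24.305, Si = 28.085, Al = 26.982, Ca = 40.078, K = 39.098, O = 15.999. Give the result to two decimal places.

First mineral: 56.170 g Si in 243.671 g formula = 23.05 wt% Si.
Second mineral: 84.255 g Si in 266.890 g formula = 31.57 wt% Si.
23.05% − 31.57% gives a difference of -8.52 percentage points.

-8.52 percentage points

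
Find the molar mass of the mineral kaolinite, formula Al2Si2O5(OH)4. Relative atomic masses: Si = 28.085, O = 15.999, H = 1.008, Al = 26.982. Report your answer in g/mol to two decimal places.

258.16 g/mol

Al: 2 × 26.982 = 53.9640
Si: 2 × 28.085 = 56.1700
O: 9 × 15.999 = 143.9910
H: 4 × 1.008 = 4.0320
Summing the contributions gives the formula mass.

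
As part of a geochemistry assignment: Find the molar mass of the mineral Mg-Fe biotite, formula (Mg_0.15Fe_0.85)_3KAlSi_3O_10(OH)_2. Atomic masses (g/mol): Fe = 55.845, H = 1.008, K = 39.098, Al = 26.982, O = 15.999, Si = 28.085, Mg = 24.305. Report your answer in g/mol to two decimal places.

497.68 g/mol

M = 0.45×24.305 + 2.55×55.845 + 1×39.098 + 1×26.982 + 3×28.085 + 12×15.999 + 2×1.008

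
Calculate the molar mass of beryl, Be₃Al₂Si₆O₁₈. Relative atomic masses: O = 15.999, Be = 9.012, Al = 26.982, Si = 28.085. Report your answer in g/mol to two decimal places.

M = 3(9.012) + 2(26.982) + 6(28.085) + 18(15.999)

537.49 g/mol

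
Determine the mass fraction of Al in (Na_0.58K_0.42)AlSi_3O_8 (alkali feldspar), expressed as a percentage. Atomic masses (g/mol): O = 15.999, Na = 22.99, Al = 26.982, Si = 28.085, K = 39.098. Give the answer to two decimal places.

M((Na_0.58K_0.42)AlSi_3O_8) = 268.984 g/mol.
Al contributes 1 × 26.982 = 26.982 g per mole.
26.982/268.984 = 0.1003 → 10.03%.

10.03 mass %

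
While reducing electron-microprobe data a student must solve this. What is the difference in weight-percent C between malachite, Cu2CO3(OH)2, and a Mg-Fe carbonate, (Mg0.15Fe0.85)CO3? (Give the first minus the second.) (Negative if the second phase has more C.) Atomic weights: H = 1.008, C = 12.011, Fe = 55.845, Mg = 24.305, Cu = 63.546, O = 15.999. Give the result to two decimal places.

-5.38 percentage points

C in Cu2CO3(OH)2: molar mass 221.114 g/mol; 1×12.011 = 12.011 g → 5.43 wt%.
C in (Mg0.15Fe0.85)CO3: molar mass 111.122 g/mol; 1×12.011 = 12.011 g → 10.81 wt%.
Difference = 5.43 − 10.81 = -5.38 percentage points.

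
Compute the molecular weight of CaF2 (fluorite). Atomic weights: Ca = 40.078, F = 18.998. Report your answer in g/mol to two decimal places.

78.07 g/mol

The formula mass is the sum 1·40.078 + 2·18.998.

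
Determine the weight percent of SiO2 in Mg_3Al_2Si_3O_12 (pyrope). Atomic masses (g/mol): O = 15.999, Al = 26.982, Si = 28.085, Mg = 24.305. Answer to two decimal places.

Molar mass of Mg_3Al_2Si_3O_12 = 3·24.305 + 2·26.982 + 3·28.085 + 12·15.999 = 403.122 g/mol.
Each formula unit contains 3 Si, equivalent to 3/1 = 3.0000 mol SiO2.
M(SiO2) = 1×28.085 + 2×15.999 = 60.083 g/mol.
Mass of SiO2 per formula unit = 3.0000 × 60.083 = 180.249 g.
SiO2 wt% = 180.249 / 403.122 × 100 = 44.71%.

44.71 wt%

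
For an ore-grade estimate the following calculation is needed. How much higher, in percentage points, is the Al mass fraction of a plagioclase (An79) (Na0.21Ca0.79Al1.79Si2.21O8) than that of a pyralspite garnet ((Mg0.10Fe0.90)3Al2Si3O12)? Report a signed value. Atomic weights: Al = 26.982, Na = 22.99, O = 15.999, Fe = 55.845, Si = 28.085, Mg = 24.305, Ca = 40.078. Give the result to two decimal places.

6.52 percentage points

M(Na0.21Ca0.79Al1.79Si2.21O8) = 274.847 g/mol, so wt% Al = 48.298/274.847 × 100 = 17.57%.
M((Mg0.10Fe0.90)3Al2Si3O12) = 488.280 g/mol, so wt% Al = 53.964/488.280 × 100 = 11.05%.
17.57 − 11.05 = 6.52 pp.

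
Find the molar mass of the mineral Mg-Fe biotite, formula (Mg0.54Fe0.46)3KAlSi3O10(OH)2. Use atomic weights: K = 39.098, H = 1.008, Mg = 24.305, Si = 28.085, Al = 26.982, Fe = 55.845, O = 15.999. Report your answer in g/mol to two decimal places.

Mg: 1.62 × 24.305 = 39.3741
Fe: 1.38 × 55.845 = 77.0661
K: 1 × 39.098 = 39.0980
Al: 1 × 26.982 = 26.9820
Si: 3 × 28.085 = 84.2550
O: 12 × 15.999 = 191.9880
H: 2 × 1.008 = 2.0160
Summing the contributions gives the formula mass.

460.78 g/mol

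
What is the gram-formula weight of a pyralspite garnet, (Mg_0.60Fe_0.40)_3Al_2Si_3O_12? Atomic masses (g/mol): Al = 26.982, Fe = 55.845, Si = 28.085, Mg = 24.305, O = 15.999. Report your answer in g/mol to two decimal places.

440.97 g/mol

M = 1.80*24.305 + 1.20*55.845 + 2*26.982 + 3*28.085 + 12*15.999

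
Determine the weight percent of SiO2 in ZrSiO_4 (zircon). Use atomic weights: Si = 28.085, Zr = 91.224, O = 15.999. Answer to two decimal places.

Formula mass = 183.305 g/mol.
1 Si → 1.0000 mol SiO2 per formula unit; M(SiO2) = 60.083, so SiO2 mass = 60.083 g.
60.083/183.305 × 100 = 32.78 wt%.

32.78 wt%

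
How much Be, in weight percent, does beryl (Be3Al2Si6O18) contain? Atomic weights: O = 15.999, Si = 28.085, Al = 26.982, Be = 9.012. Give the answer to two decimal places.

M(Be3Al2Si6O18) = 537.492 g/mol.
Be contributes 3 × 9.012 = 27.036 g per mole.
27.036/537.492 = 0.0503 → 5.03%.

5.03 weight percent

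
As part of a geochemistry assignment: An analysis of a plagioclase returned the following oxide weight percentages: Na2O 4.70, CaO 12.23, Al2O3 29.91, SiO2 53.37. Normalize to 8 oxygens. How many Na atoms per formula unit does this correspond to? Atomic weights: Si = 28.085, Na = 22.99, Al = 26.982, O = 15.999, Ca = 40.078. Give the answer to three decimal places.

0.411 Na apfu

Na2O (M=61.979): mol = 0.07583; Na = 0.15166, O = 0.07583.
CaO (M=56.077): mol = 0.21809; Ca = 0.21809, O = 0.21809.
Al2O3 (M=101.961): mol = 0.29335; Al = 0.58670, O = 0.88005.
SiO2 (M=60.083): mol = 0.88827; Si = 0.88827, O = 1.77654.
ΣO = 2.95051; factor = 8/ΣO = 2.71140.
Na apfu = 0.15166 × 2.71140 = 0.411.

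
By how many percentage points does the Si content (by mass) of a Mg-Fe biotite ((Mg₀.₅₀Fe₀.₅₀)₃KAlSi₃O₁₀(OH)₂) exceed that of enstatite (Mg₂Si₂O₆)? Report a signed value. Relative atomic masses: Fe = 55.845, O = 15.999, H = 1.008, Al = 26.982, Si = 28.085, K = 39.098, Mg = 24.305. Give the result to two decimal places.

-9.84 percentage points

First mineral: 84.255 g Si in 464.564 g formula = 18.14 wt% Si.
Second mineral: 56.170 g Si in 200.774 g formula = 27.98 wt% Si.
18.14% − 27.98% gives a difference of -9.84 percentage points.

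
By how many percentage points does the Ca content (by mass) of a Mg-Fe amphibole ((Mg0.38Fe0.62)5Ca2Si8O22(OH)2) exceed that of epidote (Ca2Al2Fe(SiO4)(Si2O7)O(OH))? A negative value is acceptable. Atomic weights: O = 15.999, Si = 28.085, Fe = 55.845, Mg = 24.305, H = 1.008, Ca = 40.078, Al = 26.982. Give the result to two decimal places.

-7.78 percentage points

Ca in (Mg0.38Fe0.62)5Ca2Si8O22(OH)2: molar mass 910.127 g/mol; 2×40.078 = 80.156 g → 8.81 wt%.
Ca in Ca2Al2Fe(SiO4)(Si2O7)O(OH): molar mass 483.215 g/mol; 2×40.078 = 80.156 g → 16.59 wt%.
Difference = 8.81 − 16.59 = -7.78 percentage points.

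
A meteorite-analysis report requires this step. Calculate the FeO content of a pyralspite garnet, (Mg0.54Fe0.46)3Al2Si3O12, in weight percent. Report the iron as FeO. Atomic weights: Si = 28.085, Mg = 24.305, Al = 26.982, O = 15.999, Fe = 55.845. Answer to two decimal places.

Molar mass of (Mg0.54Fe0.46)3Al2Si3O12 = 1.62*24.305 + 1.38*55.845 + 2*26.982 + 3*28.085 + 12*15.999 = 446.647 g/mol.
Each formula unit contains 1.38 Fe, equivalent to 1.38/1 = 1.3800 mol FeO.
M(FeO) = 1×55.845 + 1×15.999 = 71.844 g/mol.
Mass of FeO per formula unit = 1.3800 × 71.844 = 99.145 g.
FeO wt% = 99.145 / 446.647 × 100 = 22.20%.

22.20 wt%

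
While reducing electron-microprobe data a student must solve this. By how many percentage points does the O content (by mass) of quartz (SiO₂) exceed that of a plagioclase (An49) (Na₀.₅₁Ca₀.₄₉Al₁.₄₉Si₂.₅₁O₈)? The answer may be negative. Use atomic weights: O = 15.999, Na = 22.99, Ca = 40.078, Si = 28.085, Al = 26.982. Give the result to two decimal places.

M(SiO₂) = 60.083 g/mol, so wt% O = 31.998/60.083 × 100 = 53.26%.
M(Na₀.₅₁Ca₀.₄₉Al₁.₄₉Si₂.₅₁O₈) = 270.052 g/mol, so wt% O = 127.992/270.052 × 100 = 47.40%.
53.26 − 47.40 = 5.86 pp.

5.86 percentage points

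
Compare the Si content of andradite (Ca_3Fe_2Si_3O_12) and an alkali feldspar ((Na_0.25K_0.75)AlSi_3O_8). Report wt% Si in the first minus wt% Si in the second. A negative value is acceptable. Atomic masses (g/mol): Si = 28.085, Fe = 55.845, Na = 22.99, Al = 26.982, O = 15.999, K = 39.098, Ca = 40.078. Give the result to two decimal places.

First mineral: 84.255 g Si in 508.167 g formula = 16.58 wt% Si.
Second mineral: 84.255 g Si in 274.300 g formula = 30.72 wt% Si.
16.58% − 30.72% gives a difference of -14.14 percentage points.

-14.14 percentage points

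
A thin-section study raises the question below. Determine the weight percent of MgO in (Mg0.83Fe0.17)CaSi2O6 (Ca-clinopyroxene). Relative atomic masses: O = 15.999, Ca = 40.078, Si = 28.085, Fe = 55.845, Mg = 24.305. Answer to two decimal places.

15.07 wt%

M((Mg0.83Fe0.17)CaSi2O6) = 221.909 g/mol; M(MgO) = 40.304 g/mol.
Moles MgO per formula unit = 0.83 Mg ÷ 1 = 0.8300.
MgO fraction = (0.8300 × 40.304) / 221.909 = 33.452/221.909 = 0.1507.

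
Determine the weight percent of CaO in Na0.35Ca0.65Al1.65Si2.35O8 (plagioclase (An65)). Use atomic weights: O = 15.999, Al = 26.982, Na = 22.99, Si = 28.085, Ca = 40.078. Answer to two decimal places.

13.37 wt%

M(Na0.35Ca0.65Al1.65Si2.35O8) = 272.609 g/mol; M(CaO) = 56.077 g/mol.
Moles CaO per formula unit = 0.65 Ca ÷ 1 = 0.6500.
CaO fraction = (0.6500 × 56.077) / 272.609 = 36.450/272.609 = 0.1337.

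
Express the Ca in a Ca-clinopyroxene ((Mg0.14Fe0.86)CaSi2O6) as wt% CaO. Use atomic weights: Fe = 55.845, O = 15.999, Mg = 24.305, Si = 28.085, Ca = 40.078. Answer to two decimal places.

23.01 wt%

Formula mass = 243.671 g/mol.
1 Ca → 1.0000 mol CaO per formula unit; M(CaO) = 56.077, so CaO mass = 56.077 g.
56.077/243.671 × 100 = 23.01 wt%.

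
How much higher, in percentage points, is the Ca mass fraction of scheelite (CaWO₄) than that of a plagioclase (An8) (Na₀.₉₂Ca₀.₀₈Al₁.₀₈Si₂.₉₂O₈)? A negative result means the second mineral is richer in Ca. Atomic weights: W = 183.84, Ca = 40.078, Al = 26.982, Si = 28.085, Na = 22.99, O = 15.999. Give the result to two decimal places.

First mineral: 40.078 g Ca in 287.914 g formula = 13.92 wt% Ca.
Second mineral: 3.206 g Ca in 263.498 g formula = 1.22 wt% Ca.
13.92% − 1.22% gives a difference of 12.70 percentage points.

12.70 percentage points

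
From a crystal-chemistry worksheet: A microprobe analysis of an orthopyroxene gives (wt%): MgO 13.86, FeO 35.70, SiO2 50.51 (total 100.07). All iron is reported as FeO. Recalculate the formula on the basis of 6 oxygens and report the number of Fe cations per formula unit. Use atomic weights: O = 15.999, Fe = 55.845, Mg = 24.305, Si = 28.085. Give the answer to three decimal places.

1.182 Fe apfu

MgO (M=40.304): mol = 0.34389; Mg = 0.34389, O = 0.34389.
FeO (M=71.844): mol = 0.49691; Fe = 0.49691, O = 0.49691.
SiO2 (M=60.083): mol = 0.84067; Si = 0.84067, O = 1.68134.
ΣO = 2.52214; factor = 6/ΣO = 2.37893.
Fe apfu = 0.49691 × 2.37893 = 1.182.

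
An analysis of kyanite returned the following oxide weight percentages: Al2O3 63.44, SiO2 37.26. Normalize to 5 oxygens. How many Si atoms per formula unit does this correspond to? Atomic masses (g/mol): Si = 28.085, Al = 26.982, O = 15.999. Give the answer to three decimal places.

0.998 Si apfu

Al2O3: 63.44/101.961 = 0.62220 mol → 1.24440 mol Al, 1.86660 mol O.
SiO2: 37.26/60.083 = 0.62014 mol → 0.62014 mol Si, 1.24028 mol O.
Total oxygen = 3.10688 mol. Normalization factor = 5/3.10688 = 1.60933.
Si per 5 O = 0.62014 × 1.60933 = 0.998.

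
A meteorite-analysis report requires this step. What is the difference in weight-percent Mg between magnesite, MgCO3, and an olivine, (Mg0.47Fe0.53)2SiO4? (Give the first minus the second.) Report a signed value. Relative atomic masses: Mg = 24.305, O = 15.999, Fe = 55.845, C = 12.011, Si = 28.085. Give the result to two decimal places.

First mineral: 24.305 g Mg in 84.313 g formula = 28.83 wt% Mg.
Second mineral: 22.847 g Mg in 174.123 g formula = 13.12 wt% Mg.
28.83% − 13.12% gives a difference of 15.71 percentage points.

15.71 percentage points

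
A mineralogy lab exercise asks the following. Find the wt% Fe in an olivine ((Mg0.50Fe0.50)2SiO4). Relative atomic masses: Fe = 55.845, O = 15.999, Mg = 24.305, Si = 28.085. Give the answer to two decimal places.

Formula mass = 1·24.305 + 1·55.845 + 1·28.085 + 4·15.999 = 172.231 g/mol, of which 55.845 g is Fe.
So Fe makes up 55.845/172.231 = 0.3242 of the mass, i.e. 32.42%.

32.42 weight percent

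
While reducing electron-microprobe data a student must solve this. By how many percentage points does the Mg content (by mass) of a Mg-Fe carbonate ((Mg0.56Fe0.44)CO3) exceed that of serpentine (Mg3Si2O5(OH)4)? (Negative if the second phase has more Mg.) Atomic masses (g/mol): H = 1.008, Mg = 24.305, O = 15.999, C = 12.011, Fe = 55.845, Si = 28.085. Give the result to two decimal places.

Mg in (Mg0.56Fe0.44)CO3: molar mass 98.191 g/mol; 0.56×24.305 = 13.611 g → 13.86 wt%.
Mg in Mg3Si2O5(OH)4: molar mass 277.108 g/mol; 3×24.305 = 72.915 g → 26.31 wt%.
Difference = 13.86 − 26.31 = -12.45 percentage points.

-12.45 percentage points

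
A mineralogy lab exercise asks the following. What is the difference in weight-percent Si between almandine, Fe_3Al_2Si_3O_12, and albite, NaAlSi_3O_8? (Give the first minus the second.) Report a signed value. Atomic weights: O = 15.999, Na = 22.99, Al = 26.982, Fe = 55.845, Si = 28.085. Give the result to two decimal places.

-15.20 percentage points

M(Fe_3Al_2Si_3O_12) = 497.742 g/mol, so wt% Si = 84.255/497.742 × 100 = 16.93%.
M(NaAlSi_3O_8) = 262.219 g/mol, so wt% Si = 84.255/262.219 × 100 = 32.13%.
16.93 − 32.13 = -15.20 pp.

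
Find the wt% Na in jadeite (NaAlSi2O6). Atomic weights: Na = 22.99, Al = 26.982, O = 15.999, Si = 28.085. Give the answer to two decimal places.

11.37 weight percent

Molar mass of NaAlSi2O6: 1×22.99 + 1×26.982 + 2×28.085 + 6×15.999 = 202.136 g/mol.
Mass of Na per formula unit: 1 × 22.99 = 22.990 g.
Weight fraction Na = 22.990 / 202.136 = 0.1137.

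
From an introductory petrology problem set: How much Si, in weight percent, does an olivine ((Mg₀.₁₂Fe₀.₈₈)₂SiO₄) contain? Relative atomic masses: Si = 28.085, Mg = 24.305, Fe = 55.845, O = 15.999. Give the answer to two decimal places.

14.31 weight percent

M((Mg₀.₁₂Fe₀.₈₈)₂SiO₄) = 196.201 g/mol.
Si contributes 1 × 28.085 = 28.085 g per mole.
28.085/196.201 = 0.1431 → 14.31%.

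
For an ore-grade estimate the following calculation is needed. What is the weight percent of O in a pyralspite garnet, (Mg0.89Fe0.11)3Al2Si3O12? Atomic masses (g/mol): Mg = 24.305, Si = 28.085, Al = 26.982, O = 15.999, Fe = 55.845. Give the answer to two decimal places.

M((Mg0.89Fe0.11)3Al2Si3O12) = 413.530 g/mol.
O contributes 12 × 15.999 = 191.988 g per mole.
191.988/413.530 = 0.4643 → 46.43%.

46.43 mass %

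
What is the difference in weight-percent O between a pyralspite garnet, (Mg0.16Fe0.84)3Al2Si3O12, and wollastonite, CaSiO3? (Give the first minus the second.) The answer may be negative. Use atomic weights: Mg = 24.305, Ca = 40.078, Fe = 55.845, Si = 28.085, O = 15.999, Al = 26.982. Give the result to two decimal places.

M((Mg0.16Fe0.84)3Al2Si3O12) = 482.603 g/mol, so wt% O = 191.988/482.603 × 100 = 39.78%.
M(CaSiO3) = 116.160 g/mol, so wt% O = 47.997/116.160 × 100 = 41.32%.
39.78 − 41.32 = -1.54 pp.

-1.54 percentage points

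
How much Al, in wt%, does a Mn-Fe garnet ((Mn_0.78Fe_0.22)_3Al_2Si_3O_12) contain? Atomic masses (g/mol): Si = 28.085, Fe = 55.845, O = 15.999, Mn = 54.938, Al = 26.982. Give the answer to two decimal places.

Formula mass = 2.34*54.938 + 0.66*55.845 + 2*26.982 + 3*28.085 + 12*15.999 = 495.620 g/mol, of which 53.964 g is Al.
So Al makes up 53.964/495.620 = 0.1089 of the mass, i.e. 10.89%.

10.89 wt%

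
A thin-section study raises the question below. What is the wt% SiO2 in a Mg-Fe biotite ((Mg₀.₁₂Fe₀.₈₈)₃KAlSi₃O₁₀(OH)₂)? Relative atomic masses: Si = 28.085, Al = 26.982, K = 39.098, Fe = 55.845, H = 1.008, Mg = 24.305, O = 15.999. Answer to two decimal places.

36.01 wt%

M((Mg₀.₁₂Fe₀.₈₈)₃KAlSi₃O₁₀(OH)₂) = 500.520 g/mol; M(SiO2) = 60.083 g/mol.
Moles SiO2 per formula unit = 3 Si ÷ 1 = 3.0000.
SiO2 fraction = (3.0000 × 60.083) / 500.520 = 180.249/500.520 = 0.3601.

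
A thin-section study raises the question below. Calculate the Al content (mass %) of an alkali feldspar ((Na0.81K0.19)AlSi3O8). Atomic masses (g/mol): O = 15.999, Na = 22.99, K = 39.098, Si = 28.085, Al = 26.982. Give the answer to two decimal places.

M((Na0.81K0.19)AlSi3O8) = 265.280 g/mol.
Al contributes 1 × 26.982 = 26.982 g per mole.
26.982/265.280 = 0.1017 → 10.17%.

10.17 mass %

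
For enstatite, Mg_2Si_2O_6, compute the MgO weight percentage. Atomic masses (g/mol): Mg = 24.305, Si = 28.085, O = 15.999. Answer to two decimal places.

M(Mg_2Si_2O_6) = 200.774 g/mol; M(MgO) = 40.304 g/mol.
Moles MgO per formula unit = 2 Mg ÷ 1 = 2.0000.
MgO fraction = (2.0000 × 40.304) / 200.774 = 80.608/200.774 = 0.4015.

40.15 wt%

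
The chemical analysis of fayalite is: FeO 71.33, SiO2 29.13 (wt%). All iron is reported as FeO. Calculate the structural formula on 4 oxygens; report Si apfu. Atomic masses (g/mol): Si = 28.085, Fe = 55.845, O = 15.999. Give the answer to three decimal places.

0.988 Si apfu

71.33 wt% FeO ÷ 71.844 g/mol = 0.99285 mol, giving 0.99285 Fe and 0.99285 O.
29.13 wt% SiO2 ÷ 60.083 g/mol = 0.48483 mol, giving 0.48483 Si and 0.96966 O.
Oxygen sums to 1.96251; scaling by 4/1.96251 = 2.03821 puts the formula on 4 O.
Si: 0.48483 × 2.03821 = 0.988 atoms per formula unit.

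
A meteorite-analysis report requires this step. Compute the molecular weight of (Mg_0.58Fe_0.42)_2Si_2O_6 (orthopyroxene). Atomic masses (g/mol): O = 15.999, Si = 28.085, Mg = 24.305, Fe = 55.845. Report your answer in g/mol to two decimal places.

M = 1.16·24.305 + 0.84·55.845 + 2·28.085 + 6·15.999

227.27 g/mol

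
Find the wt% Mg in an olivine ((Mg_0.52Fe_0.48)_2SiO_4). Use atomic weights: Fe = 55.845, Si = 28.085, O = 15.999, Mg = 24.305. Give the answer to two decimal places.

Molar mass of (Mg_0.52Fe_0.48)_2SiO_4: 1.04×24.305 + 0.96×55.845 + 1×28.085 + 4×15.999 = 170.969 g/mol.
Mass of Mg per formula unit: 1.04 × 24.305 = 25.277 g.
Weight fraction Mg = 25.277 / 170.969 = 0.1478.

14.78 wt%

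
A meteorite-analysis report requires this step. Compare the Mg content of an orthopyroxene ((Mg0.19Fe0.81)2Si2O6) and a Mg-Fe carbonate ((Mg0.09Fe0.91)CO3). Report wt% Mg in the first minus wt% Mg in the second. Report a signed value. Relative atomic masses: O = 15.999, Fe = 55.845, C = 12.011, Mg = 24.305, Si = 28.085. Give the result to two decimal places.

1.73 percentage points

First mineral: 9.236 g Mg in 251.869 g formula = 3.67 wt% Mg.
Second mineral: 2.187 g Mg in 113.014 g formula = 1.94 wt% Mg.
3.67% − 1.94% gives a difference of 1.73 percentage points.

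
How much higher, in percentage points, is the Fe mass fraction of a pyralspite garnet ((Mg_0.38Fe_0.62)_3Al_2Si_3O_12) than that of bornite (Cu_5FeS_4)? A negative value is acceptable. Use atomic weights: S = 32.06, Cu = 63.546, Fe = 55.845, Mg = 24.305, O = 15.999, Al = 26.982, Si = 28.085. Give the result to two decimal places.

Fe in (Mg_0.38Fe_0.62)_3Al_2Si_3O_12: molar mass 461.786 g/mol; 1.86×55.845 = 103.872 g → 22.49 wt%.
Fe in Cu_5FeS_4: molar mass 501.815 g/mol; 1×55.845 = 55.845 g → 11.13 wt%.
Difference = 22.49 − 11.13 = 11.36 percentage points.

11.36 percentage points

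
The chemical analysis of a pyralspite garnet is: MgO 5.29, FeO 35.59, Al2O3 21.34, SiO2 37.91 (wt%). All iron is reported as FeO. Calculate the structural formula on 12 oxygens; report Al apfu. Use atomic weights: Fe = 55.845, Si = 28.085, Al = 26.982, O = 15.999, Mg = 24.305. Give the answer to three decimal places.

1.996 Al apfu

5.29 wt% MgO ÷ 40.304 g/mol = 0.13125 mol, giving 0.13125 Mg and 0.13125 O.
35.59 wt% FeO ÷ 71.844 g/mol = 0.49538 mol, giving 0.49538 Fe and 0.49538 O.
21.34 wt% Al2O3 ÷ 101.961 g/mol = 0.20930 mol, giving 0.41860 Al and 0.62790 O.
37.91 wt% SiO2 ÷ 60.083 g/mol = 0.63096 mol, giving 0.63096 Si and 1.26192 O.
Oxygen sums to 2.51645; scaling by 12/2.51645 = 4.76862 puts the formula on 12 O.
Al: 0.41860 × 4.76862 = 1.996 atoms per formula unit.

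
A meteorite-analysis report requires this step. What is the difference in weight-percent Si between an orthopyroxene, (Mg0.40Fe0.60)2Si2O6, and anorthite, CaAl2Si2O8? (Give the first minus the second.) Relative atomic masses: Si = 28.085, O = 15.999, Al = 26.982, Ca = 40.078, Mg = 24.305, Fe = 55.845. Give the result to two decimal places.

3.35 percentage points

First mineral: 56.170 g Si in 238.622 g formula = 23.54 wt% Si.
Second mineral: 56.170 g Si in 278.204 g formula = 20.19 wt% Si.
23.54% − 20.19% gives a difference of 3.35 percentage points.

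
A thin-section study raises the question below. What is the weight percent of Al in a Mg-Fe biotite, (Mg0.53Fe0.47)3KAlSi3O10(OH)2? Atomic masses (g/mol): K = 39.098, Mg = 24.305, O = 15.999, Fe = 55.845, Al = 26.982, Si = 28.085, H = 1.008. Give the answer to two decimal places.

5.84 weight percent

Formula mass = 1.59*24.305 + 1.41*55.845 + 1*39.098 + 1*26.982 + 3*28.085 + 12*15.999 + 2*1.008 = 461.725 g/mol, of which 26.982 g is Al.
So Al makes up 26.982/461.725 = 0.0584 of the mass, i.e. 5.84%.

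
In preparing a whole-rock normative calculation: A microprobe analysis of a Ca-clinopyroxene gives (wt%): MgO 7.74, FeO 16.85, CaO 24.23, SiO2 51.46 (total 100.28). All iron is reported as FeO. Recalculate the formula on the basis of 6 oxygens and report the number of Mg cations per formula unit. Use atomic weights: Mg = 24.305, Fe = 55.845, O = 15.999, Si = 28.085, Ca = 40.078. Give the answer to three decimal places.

MgO: 7.74/40.304 = 0.19204 mol → 0.19204 mol Mg, 0.19204 mol O.
FeO: 16.85/71.844 = 0.23454 mol → 0.23454 mol Fe, 0.23454 mol O.
CaO: 24.23/56.077 = 0.43208 mol → 0.43208 mol Ca, 0.43208 mol O.
SiO2: 51.46/60.083 = 0.85648 mol → 0.85648 mol Si, 1.71296 mol O.
Total oxygen = 2.57162 mol. Normalization factor = 6/2.57162 = 2.33316.
Mg per 6 O = 0.19204 × 2.33316 = 0.448.

0.448 Mg apfu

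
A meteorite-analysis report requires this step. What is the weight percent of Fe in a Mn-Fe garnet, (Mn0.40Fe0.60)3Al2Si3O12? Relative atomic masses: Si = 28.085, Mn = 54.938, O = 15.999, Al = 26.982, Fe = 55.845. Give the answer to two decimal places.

20.24 wt%

Formula mass = 1.20×54.938 + 1.80×55.845 + 2×26.982 + 3×28.085 + 12×15.999 = 496.654 g/mol, of which 100.521 g is Fe.
So Fe makes up 100.521/496.654 = 0.2024 of the mass, i.e. 20.24%.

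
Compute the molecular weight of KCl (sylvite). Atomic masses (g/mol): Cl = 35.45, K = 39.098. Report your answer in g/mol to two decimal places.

K: 1 × 39.098 = 39.0980
Cl: 1 × 35.45 = 35.4500
Summing the contributions gives the formula mass.

74.55 g/mol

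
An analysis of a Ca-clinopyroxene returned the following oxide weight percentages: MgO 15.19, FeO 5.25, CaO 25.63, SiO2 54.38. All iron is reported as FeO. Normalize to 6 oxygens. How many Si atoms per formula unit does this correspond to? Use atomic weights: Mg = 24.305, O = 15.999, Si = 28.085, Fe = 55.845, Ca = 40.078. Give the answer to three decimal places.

MgO: 15.19/40.304 = 0.37689 mol → 0.37689 mol Mg, 0.37689 mol O.
FeO: 5.25/71.844 = 0.07307 mol → 0.07307 mol Fe, 0.07307 mol O.
CaO: 25.63/56.077 = 0.45705 mol → 0.45705 mol Ca, 0.45705 mol O.
SiO2: 54.38/60.083 = 0.90508 mol → 0.90508 mol Si, 1.81016 mol O.
Total oxygen = 2.71717 mol. Normalization factor = 6/2.71717 = 2.20818.
Si per 6 O = 0.90508 × 2.20818 = 1.999.

1.999 Si apfu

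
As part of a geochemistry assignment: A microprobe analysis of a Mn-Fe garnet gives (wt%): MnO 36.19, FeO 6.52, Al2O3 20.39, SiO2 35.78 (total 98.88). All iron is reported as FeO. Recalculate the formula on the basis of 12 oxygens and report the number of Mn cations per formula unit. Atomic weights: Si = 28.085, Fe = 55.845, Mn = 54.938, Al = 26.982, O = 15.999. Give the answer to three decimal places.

36.19 wt% MnO ÷ 70.937 g/mol = 0.51017 mol, giving 0.51017 Mn and 0.51017 O.
6.52 wt% FeO ÷ 71.844 g/mol = 0.09075 mol, giving 0.09075 Fe and 0.09075 O.
20.39 wt% Al2O3 ÷ 101.961 g/mol = 0.19998 mol, giving 0.39996 Al and 0.59994 O.
35.78 wt% SiO2 ÷ 60.083 g/mol = 0.59551 mol, giving 0.59551 Si and 1.19102 O.
Oxygen sums to 2.39188; scaling by 12/2.39188 = 5.01697 puts the formula on 12 O.
Mn: 0.51017 × 5.01697 = 2.560 atoms per formula unit.

2.560 Mn apfu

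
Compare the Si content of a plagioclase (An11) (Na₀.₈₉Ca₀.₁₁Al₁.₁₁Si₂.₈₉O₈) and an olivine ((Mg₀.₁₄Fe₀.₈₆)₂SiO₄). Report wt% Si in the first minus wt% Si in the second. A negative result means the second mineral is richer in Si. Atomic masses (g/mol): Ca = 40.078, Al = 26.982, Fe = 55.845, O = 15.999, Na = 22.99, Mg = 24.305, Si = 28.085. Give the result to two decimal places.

16.34 percentage points

Si in Na₀.₈₉Ca₀.₁₁Al₁.₁₁Si₂.₈₉O₈: molar mass 263.977 g/mol; 2.89×28.085 = 81.166 g → 30.75 wt%.
Si in (Mg₀.₁₄Fe₀.₈₆)₂SiO₄: molar mass 194.940 g/mol; 1×28.085 = 28.085 g → 14.41 wt%.
Difference = 30.75 − 14.41 = 16.34 percentage points.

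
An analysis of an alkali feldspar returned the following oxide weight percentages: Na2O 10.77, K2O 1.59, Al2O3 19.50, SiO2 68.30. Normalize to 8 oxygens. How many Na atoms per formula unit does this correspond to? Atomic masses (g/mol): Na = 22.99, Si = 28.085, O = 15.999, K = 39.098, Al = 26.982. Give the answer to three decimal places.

Na2O: 10.77/61.979 = 0.17377 mol → 0.34754 mol Na, 0.17377 mol O.
K2O: 1.59/94.195 = 0.01688 mol → 0.03376 mol K, 0.01688 mol O.
Al2O3: 19.50/101.961 = 0.19125 mol → 0.38250 mol Al, 0.57375 mol O.
SiO2: 68.30/60.083 = 1.13676 mol → 1.13676 mol Si, 2.27352 mol O.
Total oxygen = 3.03792 mol. Normalization factor = 8/3.03792 = 2.63338.
Na per 8 O = 0.34754 × 2.63338 = 0.915.

0.915 Na apfu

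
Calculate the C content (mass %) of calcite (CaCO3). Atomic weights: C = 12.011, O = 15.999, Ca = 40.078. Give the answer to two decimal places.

12.00 mass %

Molar mass of CaCO3: 1×40.078 + 1×12.011 + 3×15.999 = 100.086 g/mol.
Mass of C per formula unit: 1 × 12.011 = 12.011 g.
Weight fraction C = 12.011 / 100.086 = 0.1200.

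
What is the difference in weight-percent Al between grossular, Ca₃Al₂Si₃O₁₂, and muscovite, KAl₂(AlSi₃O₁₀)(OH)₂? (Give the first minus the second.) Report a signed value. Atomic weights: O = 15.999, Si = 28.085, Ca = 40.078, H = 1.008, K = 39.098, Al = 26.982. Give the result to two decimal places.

M(Ca₃Al₂Si₃O₁₂) = 450.441 g/mol, so wt% Al = 53.964/450.441 × 100 = 11.98%.
M(KAl₂(AlSi₃O₁₀)(OH)₂) = 398.303 g/mol, so wt% Al = 80.946/398.303 × 100 = 20.32%.
11.98 − 20.32 = -8.34 pp.

-8.34 percentage points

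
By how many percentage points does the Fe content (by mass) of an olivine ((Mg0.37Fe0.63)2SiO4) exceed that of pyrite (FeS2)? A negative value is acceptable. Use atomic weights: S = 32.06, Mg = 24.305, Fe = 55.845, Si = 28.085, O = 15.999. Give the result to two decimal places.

-7.55 percentage points

Fe in (Mg0.37Fe0.63)2SiO4: molar mass 180.431 g/mol; 1.26×55.845 = 70.365 g → 39.00 wt%.
Fe in FeS2: molar mass 119.965 g/mol; 1×55.845 = 55.845 g → 46.55 wt%.
Difference = 39.00 − 46.55 = -7.55 percentage points.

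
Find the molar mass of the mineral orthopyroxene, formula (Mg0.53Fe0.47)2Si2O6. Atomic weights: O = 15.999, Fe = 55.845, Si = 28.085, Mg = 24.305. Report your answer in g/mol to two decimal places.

230.42 g/mol

M = 1.06×24.305 + 0.94×55.845 + 2×28.085 + 6×15.999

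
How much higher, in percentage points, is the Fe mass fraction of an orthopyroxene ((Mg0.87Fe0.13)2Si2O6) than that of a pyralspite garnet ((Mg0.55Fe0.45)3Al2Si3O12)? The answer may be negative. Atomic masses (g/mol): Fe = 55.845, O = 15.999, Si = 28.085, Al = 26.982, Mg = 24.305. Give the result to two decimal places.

-9.97 percentage points

M((Mg0.87Fe0.13)2Si2O6) = 208.974 g/mol, so wt% Fe = 14.520/208.974 × 100 = 6.95%.
M((Mg0.55Fe0.45)3Al2Si3O12) = 445.701 g/mol, so wt% Fe = 75.391/445.701 × 100 = 16.92%.
6.95 − 16.92 = -9.97 pp.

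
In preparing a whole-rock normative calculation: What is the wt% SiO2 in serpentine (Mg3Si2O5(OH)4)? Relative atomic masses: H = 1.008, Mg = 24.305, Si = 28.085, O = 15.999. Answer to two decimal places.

43.36 wt%

Formula mass = 277.108 g/mol.
2 Si → 2.0000 mol SiO2 per formula unit; M(SiO2) = 60.083, so SiO2 mass = 120.166 g.
120.166/277.108 × 100 = 43.36 wt%.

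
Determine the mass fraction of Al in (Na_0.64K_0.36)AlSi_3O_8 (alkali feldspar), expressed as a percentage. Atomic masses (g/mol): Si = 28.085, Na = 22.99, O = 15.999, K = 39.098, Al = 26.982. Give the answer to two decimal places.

Molar mass of (Na_0.64K_0.36)AlSi_3O_8: 0.64*22.99 + 0.36*39.098 + 1*26.982 + 3*28.085 + 8*15.999 = 268.018 g/mol.
Mass of Al per formula unit: 1 × 26.982 = 26.982 g.
Weight fraction Al = 26.982 / 268.018 = 0.1007.

10.07 wt%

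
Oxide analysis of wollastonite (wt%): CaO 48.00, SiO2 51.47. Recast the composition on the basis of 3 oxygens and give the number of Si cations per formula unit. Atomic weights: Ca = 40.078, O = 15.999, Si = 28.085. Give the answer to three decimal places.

1.000 Si apfu

48.00 wt% CaO ÷ 56.077 g/mol = 0.85597 mol, giving 0.85597 Ca and 0.85597 O.
51.47 wt% SiO2 ÷ 60.083 g/mol = 0.85665 mol, giving 0.85665 Si and 1.71330 O.
Oxygen sums to 2.56927; scaling by 3/2.56927 = 1.16765 puts the formula on 3 O.
Si: 0.85665 × 1.16765 = 1.000 atoms per formula unit.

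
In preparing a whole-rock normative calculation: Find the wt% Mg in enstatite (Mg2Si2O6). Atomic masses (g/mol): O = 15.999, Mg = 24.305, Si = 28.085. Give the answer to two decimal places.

24.21 mass %

Formula mass = 2·24.305 + 2·28.085 + 6·15.999 = 200.774 g/mol, of which 48.610 g is Mg.
So Mg makes up 48.610/200.774 = 0.2421 of the mass, i.e. 24.21%.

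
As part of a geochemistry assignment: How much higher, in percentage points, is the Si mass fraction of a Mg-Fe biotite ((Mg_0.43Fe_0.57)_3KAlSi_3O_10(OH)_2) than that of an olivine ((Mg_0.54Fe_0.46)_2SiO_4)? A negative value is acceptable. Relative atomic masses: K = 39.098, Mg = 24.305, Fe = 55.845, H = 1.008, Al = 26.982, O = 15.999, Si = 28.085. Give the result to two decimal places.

Si in (Mg_0.43Fe_0.57)_3KAlSi_3O_10(OH)_2: molar mass 471.187 g/mol; 3×28.085 = 84.255 g → 17.88 wt%.
Si in (Mg_0.54Fe_0.46)_2SiO_4: molar mass 169.708 g/mol; 1×28.085 = 28.085 g → 16.55 wt%.
Difference = 17.88 − 16.55 = 1.33 percentage points.

1.33 percentage points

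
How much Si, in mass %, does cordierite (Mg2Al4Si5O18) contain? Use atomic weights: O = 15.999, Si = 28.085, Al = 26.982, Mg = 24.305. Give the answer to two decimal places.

M(Mg2Al4Si5O18) = 584.945 g/mol.
Si contributes 5 × 28.085 = 140.425 g per mole.
140.425/584.945 = 0.2401 → 24.01%.

24.01 mass %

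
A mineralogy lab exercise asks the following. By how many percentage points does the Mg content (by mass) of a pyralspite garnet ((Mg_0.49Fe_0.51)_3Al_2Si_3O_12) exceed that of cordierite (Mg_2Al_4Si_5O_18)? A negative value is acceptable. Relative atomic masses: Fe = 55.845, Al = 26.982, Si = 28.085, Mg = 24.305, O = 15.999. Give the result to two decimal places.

First mineral: 35.728 g Mg in 451.378 g formula = 7.92 wt% Mg.
Second mineral: 48.610 g Mg in 584.945 g formula = 8.31 wt% Mg.
7.92% − 8.31% gives a difference of -0.39 percentage points.

-0.39 percentage points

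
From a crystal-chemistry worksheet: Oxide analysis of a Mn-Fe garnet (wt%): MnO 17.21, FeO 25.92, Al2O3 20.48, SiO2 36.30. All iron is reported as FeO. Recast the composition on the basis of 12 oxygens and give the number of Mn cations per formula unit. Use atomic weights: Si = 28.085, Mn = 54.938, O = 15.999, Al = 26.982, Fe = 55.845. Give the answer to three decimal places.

1.206 Mn apfu

MnO (M=70.937): mol = 0.24261; Mn = 0.24261, O = 0.24261.
FeO (M=71.844): mol = 0.36078; Fe = 0.36078, O = 0.36078.
Al2O3 (M=101.961): mol = 0.20086; Al = 0.40172, O = 0.60258.
SiO2 (M=60.083): mol = 0.60416; Si = 0.60416, O = 1.20832.
ΣO = 2.41429; factor = 12/ΣO = 4.97041.
Mn apfu = 0.24261 × 4.97041 = 1.206.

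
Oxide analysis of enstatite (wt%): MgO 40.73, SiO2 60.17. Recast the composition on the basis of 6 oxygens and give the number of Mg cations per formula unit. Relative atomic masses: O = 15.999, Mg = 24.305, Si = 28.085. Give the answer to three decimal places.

MgO: 40.73/40.304 = 1.01057 mol → 1.01057 mol Mg, 1.01057 mol O.
SiO2: 60.17/60.083 = 1.00145 mol → 1.00145 mol Si, 2.00290 mol O.
Total oxygen = 3.01347 mol. Normalization factor = 6/3.01347 = 1.99106.
Mg per 6 O = 1.01057 × 1.99106 = 2.012.

2.012 Mg apfu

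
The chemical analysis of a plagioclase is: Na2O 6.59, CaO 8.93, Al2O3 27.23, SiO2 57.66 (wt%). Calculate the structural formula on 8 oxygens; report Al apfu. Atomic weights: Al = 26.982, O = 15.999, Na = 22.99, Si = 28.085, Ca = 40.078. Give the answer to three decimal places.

Na2O: 6.59/61.979 = 0.10633 mol → 0.21266 mol Na, 0.10633 mol O.
CaO: 8.93/56.077 = 0.15925 mol → 0.15925 mol Ca, 0.15925 mol O.
Al2O3: 27.23/101.961 = 0.26706 mol → 0.53412 mol Al, 0.80118 mol O.
SiO2: 57.66/60.083 = 0.95967 mol → 0.95967 mol Si, 1.91934 mol O.
Total oxygen = 2.98610 mol. Normalization factor = 8/2.98610 = 2.67908.
Al per 8 O = 0.53412 × 2.67908 = 1.431.

1.431 Al apfu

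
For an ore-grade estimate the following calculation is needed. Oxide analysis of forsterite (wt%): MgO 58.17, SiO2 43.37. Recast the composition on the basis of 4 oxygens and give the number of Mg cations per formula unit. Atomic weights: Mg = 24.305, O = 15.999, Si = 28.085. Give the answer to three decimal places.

58.17 wt% MgO ÷ 40.304 g/mol = 1.44328 mol, giving 1.44328 Mg and 1.44328 O.
43.37 wt% SiO2 ÷ 60.083 g/mol = 0.72183 mol, giving 0.72183 Si and 1.44366 O.
Oxygen sums to 2.88694; scaling by 4/2.88694 = 1.38555 puts the formula on 4 O.
Mg: 1.44328 × 1.38555 = 2.000 atoms per formula unit.

2.000 Mg apfu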